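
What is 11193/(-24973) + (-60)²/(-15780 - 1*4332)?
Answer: -504834/804899 ≈ -0.62720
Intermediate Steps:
11193/(-24973) + (-60)²/(-15780 - 1*4332) = 11193*(-1/24973) + 3600/(-15780 - 4332) = -861/1921 + 3600/(-20112) = -861/1921 + 3600*(-1/20112) = -861/1921 - 75/419 = -504834/804899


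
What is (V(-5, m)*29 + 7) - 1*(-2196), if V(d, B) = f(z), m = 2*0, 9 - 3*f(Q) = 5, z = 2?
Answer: 6725/3 ≈ 2241.7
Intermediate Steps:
f(Q) = 4/3 (f(Q) = 3 - ⅓*5 = 3 - 5/3 = 4/3)
m = 0
V(d, B) = 4/3
(V(-5, m)*29 + 7) - 1*(-2196) = ((4/3)*29 + 7) - 1*(-2196) = (116/3 + 7) + 2196 = 137/3 + 2196 = 6725/3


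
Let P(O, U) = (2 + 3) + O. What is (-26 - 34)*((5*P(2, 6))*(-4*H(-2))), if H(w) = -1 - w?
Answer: 8400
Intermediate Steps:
P(O, U) = 5 + O
(-26 - 34)*((5*P(2, 6))*(-4*H(-2))) = (-26 - 34)*((5*(5 + 2))*(-4*(-1 - 1*(-2)))) = -60*5*7*(-4*(-1 + 2)) = -2100*(-4*1) = -2100*(-4) = -60*(-140) = 8400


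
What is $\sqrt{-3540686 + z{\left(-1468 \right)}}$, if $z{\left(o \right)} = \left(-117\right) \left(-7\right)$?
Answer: $i \sqrt{3539867} \approx 1881.5 i$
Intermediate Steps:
$z{\left(o \right)} = 819$
$\sqrt{-3540686 + z{\left(-1468 \right)}} = \sqrt{-3540686 + 819} = \sqrt{-3539867} = i \sqrt{3539867}$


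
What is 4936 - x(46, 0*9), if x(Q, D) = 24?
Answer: 4912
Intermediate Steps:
4936 - x(46, 0*9) = 4936 - 1*24 = 4936 - 24 = 4912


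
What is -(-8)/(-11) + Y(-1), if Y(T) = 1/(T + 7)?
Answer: -37/66 ≈ -0.56061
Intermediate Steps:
Y(T) = 1/(7 + T)
-(-8)/(-11) + Y(-1) = -(-8)/(-11) + 1/(7 - 1) = -(-8)*(-1)/11 + 1/6 = -2*4/11 + ⅙ = -8/11 + ⅙ = -37/66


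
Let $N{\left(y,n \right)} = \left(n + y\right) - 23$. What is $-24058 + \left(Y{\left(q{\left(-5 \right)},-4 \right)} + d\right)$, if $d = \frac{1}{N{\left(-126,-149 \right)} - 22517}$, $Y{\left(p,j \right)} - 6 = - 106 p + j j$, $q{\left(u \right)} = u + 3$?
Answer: $- \frac{543544561}{22815} \approx -23824.0$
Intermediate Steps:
$N{\left(y,n \right)} = -23 + n + y$
$q{\left(u \right)} = 3 + u$
$Y{\left(p,j \right)} = 6 + j^{2} - 106 p$ ($Y{\left(p,j \right)} = 6 + \left(- 106 p + j j\right) = 6 + \left(- 106 p + j^{2}\right) = 6 + \left(j^{2} - 106 p\right) = 6 + j^{2} - 106 p$)
$d = - \frac{1}{22815}$ ($d = \frac{1}{\left(-23 - 149 - 126\right) - 22517} = \frac{1}{-298 - 22517} = \frac{1}{-22815} = - \frac{1}{22815} \approx -4.3831 \cdot 10^{-5}$)
$-24058 + \left(Y{\left(q{\left(-5 \right)},-4 \right)} + d\right) = -24058 - \left(- \frac{501929}{22815} + 106 \left(3 - 5\right)\right) = -24058 + \left(\left(6 + 16 - -212\right) - \frac{1}{22815}\right) = -24058 + \left(\left(6 + 16 + 212\right) - \frac{1}{22815}\right) = -24058 + \left(234 - \frac{1}{22815}\right) = -24058 + \frac{5338709}{22815} = - \frac{543544561}{22815}$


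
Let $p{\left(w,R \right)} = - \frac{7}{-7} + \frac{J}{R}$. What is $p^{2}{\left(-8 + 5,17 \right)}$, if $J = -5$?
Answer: $\frac{144}{289} \approx 0.49827$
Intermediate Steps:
$p{\left(w,R \right)} = 1 - \frac{5}{R}$ ($p{\left(w,R \right)} = - \frac{7}{-7} - \frac{5}{R} = \left(-7\right) \left(- \frac{1}{7}\right) - \frac{5}{R} = 1 - \frac{5}{R}$)
$p^{2}{\left(-8 + 5,17 \right)} = \left(\frac{-5 + 17}{17}\right)^{2} = \left(\frac{1}{17} \cdot 12\right)^{2} = \left(\frac{12}{17}\right)^{2} = \frac{144}{289}$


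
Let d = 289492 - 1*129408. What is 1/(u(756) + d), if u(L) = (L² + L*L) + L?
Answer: 1/1303912 ≈ 7.6692e-7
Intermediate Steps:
d = 160084 (d = 289492 - 129408 = 160084)
u(L) = L + 2*L² (u(L) = (L² + L²) + L = 2*L² + L = L + 2*L²)
1/(u(756) + d) = 1/(756*(1 + 2*756) + 160084) = 1/(756*(1 + 1512) + 160084) = 1/(756*1513 + 160084) = 1/(1143828 + 160084) = 1/1303912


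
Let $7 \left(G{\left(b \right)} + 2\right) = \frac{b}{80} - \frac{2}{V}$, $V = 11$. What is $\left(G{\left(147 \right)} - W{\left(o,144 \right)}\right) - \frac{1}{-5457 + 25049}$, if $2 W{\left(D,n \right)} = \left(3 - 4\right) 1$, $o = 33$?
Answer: $- \frac{19061337}{15085840} \approx -1.2635$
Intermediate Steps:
$G{\left(b \right)} = - \frac{156}{77} + \frac{b}{560}$ ($G{\left(b \right)} = -2 + \frac{\frac{b}{80} - \frac{2}{11}}{7} = -2 + \frac{- \frac{2}{11} + \frac{b}{80}}{7} = -2 + \left(- \frac{2}{77} + \frac{b}{560}\right) = - \frac{156}{77} + \frac{b}{560}$)
$W{\left(D,n \right)} = - \frac{1}{2}$ ($W{\left(D,n \right)} = \frac{\left(3 - 4\right) 1}{2} = \frac{\left(-1\right) 1}{2} = \frac{1}{2} \left(-1\right) = - \frac{1}{2}$)
$\left(G{\left(147 \right)} - W{\left(o,144 \right)}\right) - \frac{1}{-5457 + 25049} = \left(\left(- \frac{156}{77} + \frac{1}{560} \cdot 147\right) - - \frac{1}{2}\right) - \frac{1}{-5457 + 25049} = \left(\left(- \frac{156}{77} + \frac{21}{80}\right) + \frac{1}{2}\right) - \frac{1}{19592} = \left(- \frac{10863}{6160} + \frac{1}{2}\right) - \frac{1}{19592} = - \frac{7783}{6160} - \frac{1}{19592} = - \frac{19061337}{15085840}$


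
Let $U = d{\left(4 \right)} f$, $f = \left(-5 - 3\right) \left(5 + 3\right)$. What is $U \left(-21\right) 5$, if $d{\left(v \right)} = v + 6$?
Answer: $67200$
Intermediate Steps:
$f = -64$ ($f = \left(-8\right) 8 = -64$)
$d{\left(v \right)} = 6 + v$
$U = -640$ ($U = \left(6 + 4\right) \left(-64\right) = 10 \left(-64\right) = -640$)
$U \left(-21\right) 5 = \left(-640\right) \left(-21\right) 5 = 13440 \cdot 5 = 67200$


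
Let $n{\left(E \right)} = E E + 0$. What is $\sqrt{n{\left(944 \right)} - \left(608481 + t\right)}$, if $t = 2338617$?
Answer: $67 i \sqrt{458} \approx 1433.9 i$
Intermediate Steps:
$n{\left(E \right)} = E^{2}$ ($n{\left(E \right)} = E^{2} + 0 = E^{2}$)
$\sqrt{n{\left(944 \right)} - \left(608481 + t\right)} = \sqrt{944^{2} - 2947098} = \sqrt{891136 - 2947098} = \sqrt{-2055962} = 67 i \sqrt{458}$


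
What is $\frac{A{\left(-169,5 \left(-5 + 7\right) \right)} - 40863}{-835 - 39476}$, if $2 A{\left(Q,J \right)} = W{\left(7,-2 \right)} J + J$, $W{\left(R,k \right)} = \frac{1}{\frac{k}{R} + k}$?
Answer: $\frac{217921}{214992} \approx 1.0136$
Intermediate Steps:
$W{\left(R,k \right)} = \frac{1}{k + \frac{k}{R}}$
$A{\left(Q,J \right)} = \frac{9 J}{32}$ ($A{\left(Q,J \right)} = \frac{\frac{7}{\left(-2\right) \left(1 + 7\right)} J + J}{2} = \frac{7 \left(- \frac{1}{2}\right) \frac{1}{8} J + J}{2} = \frac{- \frac{7 J}{16} + J}{2} = \frac{\frac{9}{16} J}{2} = \frac{9 J}{32}$)
$\frac{A{\left(-169,5 \left(-5 + 7\right) \right)} - 40863}{-835 - 39476} = \frac{\frac{9 \cdot 5 \left(-5 + 7\right)}{32} - 40863}{-835 - 39476} = \frac{\frac{9 \cdot 5 \cdot 2}{32} - 40863}{-40311} = \left(\frac{9}{32} \cdot 10 - 40863\right) \left(- \frac{1}{40311}\right) = \left(\frac{45}{16} - 40863\right) \left(- \frac{1}{40311}\right) = \left(- \frac{653763}{16}\right) \left(- \frac{1}{40311}\right) = \frac{217921}{214992}$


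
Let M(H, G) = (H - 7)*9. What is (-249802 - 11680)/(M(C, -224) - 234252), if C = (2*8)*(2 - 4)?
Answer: 261482/234603 ≈ 1.1146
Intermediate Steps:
C = -32 (C = 16*(-2) = -32)
M(H, G) = -63 + 9*H (M(H, G) = (-7 + H)*9 = -63 + 9*H)
(-249802 - 11680)/(M(C, -224) - 234252) = (-249802 - 11680)/((-63 + 9*(-32)) - 234252) = -261482/((-63 - 288) - 234252) = -261482/(-351 - 234252) = -261482/(-234603) = -261482*(-1/234603) = 261482/234603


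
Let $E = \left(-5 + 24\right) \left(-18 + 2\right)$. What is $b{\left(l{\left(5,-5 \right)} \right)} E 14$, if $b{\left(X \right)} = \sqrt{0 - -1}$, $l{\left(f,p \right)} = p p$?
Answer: $-4256$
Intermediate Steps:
$l{\left(f,p \right)} = p^{2}$
$E = -304$ ($E = 19 \left(-16\right) = -304$)
$b{\left(X \right)} = 1$ ($b{\left(X \right)} = \sqrt{0 + 1} = \sqrt{1} = 1$)
$b{\left(l{\left(5,-5 \right)} \right)} E 14 = 1 \left(-304\right) 14 = \left(-304\right) 14 = -4256$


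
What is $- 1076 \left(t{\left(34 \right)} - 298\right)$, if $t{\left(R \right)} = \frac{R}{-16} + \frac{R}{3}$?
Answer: $\frac{1864439}{6} \approx 3.1074 \cdot 10^{5}$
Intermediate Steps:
$t{\left(R \right)} = \frac{13 R}{48}$ ($t{\left(R \right)} = R \left(- \frac{1}{16}\right) + R \frac{1}{3} = - \frac{R}{16} + \frac{R}{3} = \frac{13 R}{48}$)
$- 1076 \left(t{\left(34 \right)} - 298\right) = - 1076 \left(\frac{13}{48} \cdot 34 - 298\right) = - 1076 \left(\frac{221}{24} - 298\right) = \left(-1076\right) \left(- \frac{6931}{24}\right) = \frac{1864439}{6}$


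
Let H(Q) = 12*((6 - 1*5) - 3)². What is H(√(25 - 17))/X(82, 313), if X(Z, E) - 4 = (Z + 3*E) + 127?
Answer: 1/24 ≈ 0.041667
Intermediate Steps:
H(Q) = 48 (H(Q) = 12*((6 - 5) - 3)² = 12*(1 - 3)² = 12*(-2)² = 12*4 = 48)
X(Z, E) = 131 + Z + 3*E (X(Z, E) = 4 + ((Z + 3*E) + 127) = 4 + (127 + Z + 3*E) = 131 + Z + 3*E)
H(√(25 - 17))/X(82, 313) = 48/(131 + 82 + 3*313) = 48/(131 + 82 + 939) = 48/1152 = 48*(1/1152) = 1/24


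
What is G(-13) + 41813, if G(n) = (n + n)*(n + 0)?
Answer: 42151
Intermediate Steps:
G(n) = 2*n² (G(n) = (2*n)*n = 2*n²)
G(-13) + 41813 = 2*(-13)² + 41813 = 2*169 + 41813 = 338 + 41813 = 42151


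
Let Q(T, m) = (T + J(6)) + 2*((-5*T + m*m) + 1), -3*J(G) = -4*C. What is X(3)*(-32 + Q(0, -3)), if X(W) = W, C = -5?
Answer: -56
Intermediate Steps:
J(G) = -20/3 (J(G) = -(-4)*(-5)/3 = -⅓*20 = -20/3)
Q(T, m) = -14/3 - 9*T + 2*m² (Q(T, m) = (T - 20/3) + 2*((-5*T + m*m) + 1) = (-20/3 + T) + 2*((-5*T + m²) + 1) = (-20/3 + T) + 2*((m² - 5*T) + 1) = (-20/3 + T) + 2*(1 + m² - 5*T) = (-20/3 + T) + (2 - 10*T + 2*m²) = -14/3 - 9*T + 2*m²)
X(3)*(-32 + Q(0, -3)) = 3*(-32 + (-14/3 - 9*0 + 2*(-3)²)) = 3*(-32 + (-14/3 + 0 + 2*9)) = 3*(-32 + (-14/3 + 0 + 18)) = 3*(-32 + 40/3) = 3*(-56/3) = -56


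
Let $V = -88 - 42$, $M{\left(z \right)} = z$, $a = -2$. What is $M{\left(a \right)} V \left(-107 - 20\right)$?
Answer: $-33020$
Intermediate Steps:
$V = -130$ ($V = -88 - 42 = -130$)
$M{\left(a \right)} V \left(-107 - 20\right) = \left(-2\right) \left(-130\right) \left(-107 - 20\right) = 260 \left(-127\right) = -33020$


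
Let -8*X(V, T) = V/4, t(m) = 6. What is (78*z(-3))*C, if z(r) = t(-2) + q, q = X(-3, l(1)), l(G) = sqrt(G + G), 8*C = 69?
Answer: 524745/128 ≈ 4099.6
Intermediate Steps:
C = 69/8 (C = (1/8)*69 = 69/8 ≈ 8.6250)
l(G) = sqrt(2)*sqrt(G) (l(G) = sqrt(2*G) = sqrt(2)*sqrt(G))
X(V, T) = -V/32 (X(V, T) = -V/(8*4) = -V/32)
q = 3/32 (q = -1/32*(-3) = 3/32 ≈ 0.093750)
z(r) = 195/32 (z(r) = 6 + 3/32 = 195/32)
(78*z(-3))*C = (78*(195/32))*(69/8) = (7605/16)*(69/8) = 524745/128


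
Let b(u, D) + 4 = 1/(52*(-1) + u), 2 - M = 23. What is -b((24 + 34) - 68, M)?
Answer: 249/62 ≈ 4.0161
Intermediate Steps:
M = -21 (M = 2 - 1*23 = 2 - 23 = -21)
b(u, D) = -4 + 1/(-52 + u) (b(u, D) = -4 + 1/(52*(-1) + u) = -4 + 1/(-52 + u))
-b((24 + 34) - 68, M) = -(209 - 4*((24 + 34) - 68))/(-52 + ((24 + 34) - 68)) = -(209 - 4*(58 - 68))/(-52 + (58 - 68)) = -(209 - 4*(-10))/(-52 - 10) = -(209 + 40)/(-62) = -(-1)*249/62 = -1*(-249/62) = 249/62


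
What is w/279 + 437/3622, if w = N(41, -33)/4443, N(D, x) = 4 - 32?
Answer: 541602473/4489820334 ≈ 0.12063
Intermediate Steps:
N(D, x) = -28
w = -28/4443 ≈ -0.0063021
w/279 + 437/3622 = -28/4443/279 + 437/3622 = -28/4443*1/279 + 437*(1/3622) = -28/1239597 + 437/3622 = 541602473/4489820334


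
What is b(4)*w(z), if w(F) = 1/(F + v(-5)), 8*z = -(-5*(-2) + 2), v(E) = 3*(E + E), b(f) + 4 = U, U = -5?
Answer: 2/7 ≈ 0.28571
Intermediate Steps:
b(f) = -9 (b(f) = -4 - 5 = -9)
v(E) = 6*E (v(E) = 3*(2*E) = 6*E)
z = -3/2 (z = (-(-5*(-2) + 2))/8 = (-(10 + 2))/8 = (-1*12)/8 = (1/8)*(-12) = -3/2 ≈ -1.5000)
w(F) = 1/(-30 + F) (w(F) = 1/(F + 6*(-5)) = 1/(F - 30) = 1/(-30 + F))
b(4)*w(z) = -9/(-30 - 3/2) = -9/(-63/2) = -9*(-2/63) = 2/7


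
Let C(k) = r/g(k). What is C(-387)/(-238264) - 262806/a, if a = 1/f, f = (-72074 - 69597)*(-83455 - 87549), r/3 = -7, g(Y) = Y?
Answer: -195690905854564243017031/30736056 ≈ -6.3668e+15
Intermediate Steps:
r = -21 (r = 3*(-7) = -21)
f = 24226307684 (f = -141671*(-171004) = 24226307684)
C(k) = -21/k
a = 1/24226307684 ≈ 4.1277e-11
C(-387)/(-238264) - 262806/a = -21/(-387)/(-238264) - 262806/1/24226307684 = -21*(-1/387)*(-1/238264) - 262806*24226307684 = (7/129)*(-1/238264) - 6366819017201304 = -7/30736056 - 6366819017201304 = -195690905854564243017031/30736056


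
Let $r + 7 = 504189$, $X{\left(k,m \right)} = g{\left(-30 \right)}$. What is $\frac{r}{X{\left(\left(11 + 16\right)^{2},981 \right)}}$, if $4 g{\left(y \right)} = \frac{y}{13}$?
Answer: $- \frac{13108732}{15} \approx -8.7392 \cdot 10^{5}$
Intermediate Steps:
$g{\left(y \right)} = \frac{y}{52}$ ($g{\left(y \right)} = \frac{y \frac{1}{13}}{4} = \frac{\frac{1}{13} y}{4} = \frac{y}{52}$)
$X{\left(k,m \right)} = - \frac{15}{26}$ ($X{\left(k,m \right)} = \frac{1}{52} \left(-30\right) = - \frac{15}{26}$)
$r = 504182$ ($r = -7 + 504189 = 504182$)
$\frac{r}{X{\left(\left(11 + 16\right)^{2},981 \right)}} = \frac{504182}{- \frac{15}{26}} = 504182 \left(- \frac{26}{15}\right) = - \frac{13108732}{15}$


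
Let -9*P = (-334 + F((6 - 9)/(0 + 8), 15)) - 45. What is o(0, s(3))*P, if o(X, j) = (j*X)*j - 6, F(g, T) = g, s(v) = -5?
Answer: -3035/12 ≈ -252.92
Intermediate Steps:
o(X, j) = -6 + X*j**2 (o(X, j) = (X*j)*j - 6 = X*j**2 - 6 = -6 + X*j**2)
P = 3035/72 (P = -((-334 + (6 - 9)/(0 + 8)) - 45)/9 = -((-334 - 3/8) - 45)/9 = -(-2675/8 - 45)/9 = -1/9*(-3035/8) = 3035/72 ≈ 42.153)
o(0, s(3))*P = (-6 + 0*(-5)**2)*(3035/72) = (-6 + 0*25)*(3035/72) = (-6 + 0)*(3035/72) = -6*3035/72 = -3035/12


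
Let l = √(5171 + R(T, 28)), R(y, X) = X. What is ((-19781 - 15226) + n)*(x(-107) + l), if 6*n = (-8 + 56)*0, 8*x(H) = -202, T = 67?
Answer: 3535707/4 - 35007*√5199 ≈ -1.6402e+6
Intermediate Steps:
x(H) = -101/4 (x(H) = (⅛)*(-202) = -101/4)
n = 0 (n = ((-8 + 56)*0)/6 = (48*0)/6 = (⅙)*0 = 0)
l = √5199 (l = √(5171 + 28) = √5199 ≈ 72.104)
((-19781 - 15226) + n)*(x(-107) + l) = ((-19781 - 15226) + 0)*(-101/4 + √5199) = (-35007 + 0)*(-101/4 + √5199) = -35007*(-101/4 + √5199) = 3535707/4 - 35007*√5199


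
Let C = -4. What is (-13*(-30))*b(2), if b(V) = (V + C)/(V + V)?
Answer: -195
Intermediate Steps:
b(V) = (-4 + V)/(2*V) (b(V) = (V - 4)/(V + V) = (-4 + V)/((2*V)) = (-4 + V)*(1/(2*V)) = (-4 + V)/(2*V))
(-13*(-30))*b(2) = (-13*(-30))*((½)*(-4 + 2)/2) = 390*((½)*(½)*(-2)) = 390*(-½) = -195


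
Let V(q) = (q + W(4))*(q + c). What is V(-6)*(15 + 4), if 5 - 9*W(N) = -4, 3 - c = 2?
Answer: 475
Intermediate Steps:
c = 1 (c = 3 - 1*2 = 3 - 2 = 1)
W(N) = 1 (W(N) = 5/9 - 1/9*(-4) = 5/9 + 4/9 = 1)
V(q) = (1 + q)**2 (V(q) = (q + 1)*(q + 1) = (1 + q)*(1 + q) = (1 + q)**2)
V(-6)*(15 + 4) = (1 + (-6)**2 + 2*(-6))*(15 + 4) = (1 + 36 - 12)*19 = 25*19 = 475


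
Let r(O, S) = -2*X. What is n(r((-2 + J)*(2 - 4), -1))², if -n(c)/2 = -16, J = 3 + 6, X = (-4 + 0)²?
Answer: 1024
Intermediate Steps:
X = 16 (X = (-4)² = 16)
J = 9
r(O, S) = -32 (r(O, S) = -2*16 = -32)
n(c) = 32 (n(c) = -2*(-16) = 32)
n(r((-2 + J)*(2 - 4), -1))² = 32² = 1024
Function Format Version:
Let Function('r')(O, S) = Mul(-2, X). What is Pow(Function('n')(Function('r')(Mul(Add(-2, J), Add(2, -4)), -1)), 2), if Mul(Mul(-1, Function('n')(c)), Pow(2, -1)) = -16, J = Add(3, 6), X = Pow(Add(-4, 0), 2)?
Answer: 1024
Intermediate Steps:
X = 16 (X = Pow(-4, 2) = 16)
J = 9
Function('r')(O, S) = -32 (Function('r')(O, S) = Mul(-2, 16) = -32)
Function('n')(c) = 32 (Function('n')(c) = Mul(-2, -16) = 32)
Pow(Function('n')(Function('r')(Mul(Add(-2, J), Add(2, -4)), -1)), 2) = Pow(32, 2) = 1024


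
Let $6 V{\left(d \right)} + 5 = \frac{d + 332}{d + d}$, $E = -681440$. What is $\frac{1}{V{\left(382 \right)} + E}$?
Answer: $- \frac{2292}{1561862033} \approx -1.4675 \cdot 10^{-6}$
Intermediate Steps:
$V{\left(d \right)} = - \frac{5}{6} + \frac{332 + d}{12 d}$ ($V{\left(d \right)} = - \frac{5}{6} + \frac{\left(d + 332\right) \frac{1}{d + d}}{6} = - \frac{5}{6} + \frac{\left(332 + d\right) \frac{1}{2 d}}{6} = - \frac{5}{6} + \frac{\frac{1}{2} \frac{1}{d} \left(332 + d\right)}{6} = - \frac{5}{6} + \frac{332 + d}{12 d}$)
$\frac{1}{V{\left(382 \right)} + E} = \frac{1}{\frac{332 - 3438}{12 \cdot 382} - 681440} = \frac{1}{\frac{1}{12} \cdot \frac{1}{382} \left(332 - 3438\right) - 681440} = \frac{1}{\frac{1}{12} \cdot \frac{1}{382} \left(-3106\right) - 681440} = \frac{1}{- \frac{1553}{2292} - 681440} = \frac{1}{- \frac{1561862033}{2292}} = - \frac{2292}{1561862033}$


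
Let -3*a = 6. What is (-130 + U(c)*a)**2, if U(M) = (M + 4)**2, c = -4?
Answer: 16900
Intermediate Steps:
a = -2 (a = -1/3*6 = -2)
U(M) = (4 + M)**2
(-130 + U(c)*a)**2 = (-130 + (4 - 4)**2*(-2))**2 = (-130 + 0**2*(-2))**2 = (-130 + 0*(-2))**2 = (-130 + 0)**2 = (-130)**2 = 16900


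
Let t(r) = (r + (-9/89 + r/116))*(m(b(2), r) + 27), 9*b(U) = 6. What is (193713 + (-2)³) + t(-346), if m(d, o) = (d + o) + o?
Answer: 2197014611/5162 ≈ 4.2561e+5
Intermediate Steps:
b(U) = ⅔ (b(U) = (⅑)*6 = ⅔)
m(d, o) = d + 2*o
t(r) = (-9/89 + 117*r/116)*(83/3 + 2*r) (t(r) = (r + (-9/89 + r/116))*((⅔ + 2*r) + 27) = (r + (-9*1/89 + r*(1/116)))*(83/3 + 2*r) = (r + (-9/89 + r/116))*(83/3 + 2*r) = (-9/89 + 117*r/116)*(83/3 + 2*r))
(193713 + (-2)³) + t(-346) = (193713 + (-2)³) + (-249/89 + (117/58)*(-346)² + (286005/10324)*(-346)) = (193713 - 8) + (-249/89 + (117/58)*119716 - 49478865/5162) = 193705 + (-249/89 + 7003386/29 - 49478865/5162) = 193705 + 1197109401/5162 = 2197014611/5162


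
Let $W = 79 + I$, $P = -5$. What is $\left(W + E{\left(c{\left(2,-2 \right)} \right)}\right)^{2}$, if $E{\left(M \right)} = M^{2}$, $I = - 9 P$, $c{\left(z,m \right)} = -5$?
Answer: $22201$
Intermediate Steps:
$I = 45$ ($I = \left(-9\right) \left(-5\right) = 45$)
$W = 124$ ($W = 79 + 45 = 124$)
$\left(W + E{\left(c{\left(2,-2 \right)} \right)}\right)^{2} = \left(124 + \left(-5\right)^{2}\right)^{2} = \left(124 + 25\right)^{2} = 149^{2} = 22201$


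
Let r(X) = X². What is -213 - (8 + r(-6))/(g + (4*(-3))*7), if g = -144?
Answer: -12130/57 ≈ -212.81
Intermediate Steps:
-213 - (8 + r(-6))/(g + (4*(-3))*7) = -213 - (8 + (-6)²)/(-144 + (4*(-3))*7) = -213 - (8 + 36)/(-144 - 12*7) = -213 - 44/(-144 - 84) = -213 - 44/(-228) = -213 - 44*(-1)/228 = -213 - 1*(-11/57) = -213 + 11/57 = -12130/57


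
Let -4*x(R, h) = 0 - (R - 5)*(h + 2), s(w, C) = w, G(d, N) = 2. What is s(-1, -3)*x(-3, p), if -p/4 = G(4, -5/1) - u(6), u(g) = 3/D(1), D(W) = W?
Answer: 12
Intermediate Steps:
u(g) = 3 (u(g) = 3/1 = 3*1 = 3)
p = 4 (p = -4*(2 - 1*3) = -4*(2 - 3) = -4*(-1) = 4)
x(R, h) = (-5 + R)*(2 + h)/4 (x(R, h) = -(0 - (R - 5)*(h + 2))/4 = -(0 - (-5 + R)*(2 + h))/4 = -(-1)*(-5 + R)*(2 + h)/4 = (-5 + R)*(2 + h)/4)
s(-1, -3)*x(-3, p) = -(-5/2 + (1/2)*(-3) - 5/4*4 + (1/4)*(-3)*4) = -(-5/2 - 3/2 - 5 - 3) = -1*(-12) = 12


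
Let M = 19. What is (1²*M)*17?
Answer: 323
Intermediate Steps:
(1²*M)*17 = (1²*19)*17 = (1*19)*17 = 19*17 = 323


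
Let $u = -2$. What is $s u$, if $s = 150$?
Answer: $-300$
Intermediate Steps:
$s u = 150 \left(-2\right) = -300$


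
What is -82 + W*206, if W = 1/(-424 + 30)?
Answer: -16257/197 ≈ -82.523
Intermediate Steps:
W = -1/394 (W = 1/(-394) = -1/394 ≈ -0.0025381)
-82 + W*206 = -82 - 1/394*206 = -82 - 103/197 = -16257/197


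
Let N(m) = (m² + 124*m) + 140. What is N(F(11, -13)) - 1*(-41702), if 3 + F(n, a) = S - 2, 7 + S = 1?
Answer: 40599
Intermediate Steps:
S = -6 (S = -7 + 1 = -6)
F(n, a) = -11 (F(n, a) = -3 + (-6 - 2) = -3 - 8 = -11)
N(m) = 140 + m² + 124*m
N(F(11, -13)) - 1*(-41702) = (140 + (-11)² + 124*(-11)) - 1*(-41702) = (140 + 121 - 1364) + 41702 = -1103 + 41702 = 40599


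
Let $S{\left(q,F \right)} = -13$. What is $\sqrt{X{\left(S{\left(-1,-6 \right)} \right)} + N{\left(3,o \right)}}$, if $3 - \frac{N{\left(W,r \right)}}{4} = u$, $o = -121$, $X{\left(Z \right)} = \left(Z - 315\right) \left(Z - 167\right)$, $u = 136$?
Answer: $2 \sqrt{14627} \approx 241.88$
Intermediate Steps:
$X{\left(Z \right)} = \left(-315 + Z\right) \left(-167 + Z\right)$
$N{\left(W,r \right)} = -532$ ($N{\left(W,r \right)} = 12 - 544 = -532$)
$\sqrt{X{\left(S{\left(-1,-6 \right)} \right)} + N{\left(3,o \right)}} = \sqrt{\left(52605 + \left(-13\right)^{2} - -6266\right) - 532} = \sqrt{\left(52605 + 169 + 6266\right) - 532} = \sqrt{59040 - 532} = \sqrt{58508} = 2 \sqrt{14627}$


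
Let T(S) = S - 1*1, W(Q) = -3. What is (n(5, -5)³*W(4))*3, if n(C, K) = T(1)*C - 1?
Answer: 9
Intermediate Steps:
T(S) = -1 + S (T(S) = S - 1 = -1 + S)
n(C, K) = -1 (n(C, K) = (-1 + 1)*C - 1 = 0*C - 1 = 0 - 1 = -1)
(n(5, -5)³*W(4))*3 = ((-1)³*(-3))*3 = -1*(-3)*3 = 3*3 = 9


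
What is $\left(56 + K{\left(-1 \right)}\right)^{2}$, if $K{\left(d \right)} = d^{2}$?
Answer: $3249$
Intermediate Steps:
$\left(56 + K{\left(-1 \right)}\right)^{2} = \left(56 + \left(-1\right)^{2}\right)^{2} = \left(56 + 1\right)^{2} = 57^{2} = 3249$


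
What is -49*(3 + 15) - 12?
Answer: -894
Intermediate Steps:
-49*(3 + 15) - 12 = -49*18 - 12 = -882 - 12 = -894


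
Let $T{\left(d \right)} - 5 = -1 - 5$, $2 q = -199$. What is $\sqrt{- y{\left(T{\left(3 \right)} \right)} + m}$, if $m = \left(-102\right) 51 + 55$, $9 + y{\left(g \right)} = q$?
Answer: $\frac{i \sqrt{20154}}{2} \approx 70.982 i$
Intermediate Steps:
$q = - \frac{199}{2}$ ($q = \frac{1}{2} \left(-199\right) = - \frac{199}{2} \approx -99.5$)
$T{\left(d \right)} = -1$ ($T{\left(d \right)} = 5 - 6 = -1$)
$y{\left(g \right)} = - \frac{217}{2}$ ($y{\left(g \right)} = -9 - \frac{199}{2} = - \frac{217}{2}$)
$m = -5147$ ($m = -5202 + 55 = -5147$)
$\sqrt{- y{\left(T{\left(3 \right)} \right)} + m} = \sqrt{\left(-1\right) \left(- \frac{217}{2}\right) - 5147} = \sqrt{\frac{217}{2} - 5147} = \sqrt{- \frac{10077}{2}} = \frac{i \sqrt{20154}}{2}$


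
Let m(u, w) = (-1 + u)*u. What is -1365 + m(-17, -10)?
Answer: -1059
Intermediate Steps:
m(u, w) = u*(-1 + u)
-1365 + m(-17, -10) = -1365 - 17*(-1 - 17) = -1365 - 17*(-18) = -1365 + 306 = -1059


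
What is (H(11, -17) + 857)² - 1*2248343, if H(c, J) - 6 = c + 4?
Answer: -1477459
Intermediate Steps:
H(c, J) = 10 + c (H(c, J) = 6 + (c + 4) = 6 + (4 + c) = 10 + c)
(H(11, -17) + 857)² - 1*2248343 = ((10 + 11) + 857)² - 1*2248343 = (21 + 857)² - 2248343 = 878² - 2248343 = 770884 - 2248343 = -1477459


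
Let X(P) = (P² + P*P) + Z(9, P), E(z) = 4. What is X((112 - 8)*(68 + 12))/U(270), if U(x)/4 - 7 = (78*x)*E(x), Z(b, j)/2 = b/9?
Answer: 69222401/168494 ≈ 410.83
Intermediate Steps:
Z(b, j) = 2*b/9 (Z(b, j) = 2*(b/9) = 2*b/9)
X(P) = 2 + 2*P² (X(P) = (P² + P*P) + (2/9)*9 = (P² + P²) + 2 = 2*P² + 2 = 2 + 2*P²)
U(x) = 28 + 1248*x (U(x) = 28 + 4*((78*x)*4) = 28 + 4*(312*x) = 28 + 1248*x)
X((112 - 8)*(68 + 12))/U(270) = (2 + 2*((112 - 8)*(68 + 12))²)/(28 + 1248*270) = (2 + 2*(104*80)²)/(28 + 336960) = (2 + 2*8320²)/336988 = (2 + 2*69222400)*(1/336988) = (2 + 138444800)*(1/336988) = 138444802*(1/336988) = 69222401/168494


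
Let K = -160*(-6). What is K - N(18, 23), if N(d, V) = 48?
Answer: 912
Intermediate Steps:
K = 960
K - N(18, 23) = 960 - 1*48 = 960 - 48 = 912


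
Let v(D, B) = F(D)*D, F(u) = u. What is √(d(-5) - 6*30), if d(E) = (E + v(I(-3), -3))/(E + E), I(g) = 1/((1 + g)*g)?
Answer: I*√646210/60 ≈ 13.398*I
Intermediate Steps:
I(g) = 1/(g*(1 + g))
v(D, B) = D² (v(D, B) = D*D = D²)
d(E) = (1/36 + E)/(2*E) (d(E) = (E + (1/((-3)*(1 - 3)))²)/(E + E) = (E + (-⅓/(-2))²)/((2*E)) = (E + (-⅓*(-½))²)*(1/(2*E)) = (E + (⅙)²)*(1/(2*E)) = (E + 1/36)*(1/(2*E)) = (1/36 + E)*(1/(2*E)) = (1/36 + E)/(2*E))
√(d(-5) - 6*30) = √((1/72)*(1 + 36*(-5))/(-5) - 6*30) = √((1/72)*(-⅕)*(1 - 180) - 180) = √((1/72)*(-⅕)*(-179) - 180) = √(179/360 - 180) = √(-64621/360) = I*√646210/60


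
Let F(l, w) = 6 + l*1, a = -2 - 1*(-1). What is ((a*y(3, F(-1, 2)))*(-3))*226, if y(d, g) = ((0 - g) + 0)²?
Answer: 16950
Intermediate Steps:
a = -1 (a = -2 + 1 = -1)
F(l, w) = 6 + l
y(d, g) = g² (y(d, g) = (-g + 0)² = (-g)² = g²)
((a*y(3, F(-1, 2)))*(-3))*226 = (-(6 - 1)²*(-3))*226 = (-1*5²*(-3))*226 = (-1*25*(-3))*226 = -25*(-3)*226 = 75*226 = 16950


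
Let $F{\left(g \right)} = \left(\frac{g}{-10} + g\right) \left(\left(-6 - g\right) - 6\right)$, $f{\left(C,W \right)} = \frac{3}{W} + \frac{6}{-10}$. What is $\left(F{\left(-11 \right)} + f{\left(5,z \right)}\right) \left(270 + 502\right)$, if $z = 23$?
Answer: $\frac{837234}{115} \approx 7280.3$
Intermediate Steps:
$f{\left(C,W \right)} = - \frac{3}{5} + \frac{3}{W}$ ($f{\left(C,W \right)} = \frac{3}{W} + 6 \left(- \frac{1}{10}\right) = \frac{3}{W} - \frac{3}{5} = - \frac{3}{5} + \frac{3}{W}$)
$F{\left(g \right)} = \frac{9 g \left(-12 - g\right)}{10}$ ($F{\left(g \right)} = \left(g \left(- \frac{1}{10}\right) + g\right) \left(-12 - g\right) = \left(- \frac{g}{10} + g\right) \left(-12 - g\right) = \frac{9 g}{10} \left(-12 - g\right) = \frac{9 g \left(-12 - g\right)}{10}$)
$\left(F{\left(-11 \right)} + f{\left(5,z \right)}\right) \left(270 + 502\right) = \left(\left(- \frac{9}{10}\right) \left(-11\right) \left(12 - 11\right) - \left(\frac{3}{5} - \frac{3}{23}\right)\right) \left(270 + 502\right) = \left(\left(- \frac{9}{10}\right) \left(-11\right) 1 + \left(- \frac{3}{5} + 3 \cdot \frac{1}{23}\right)\right) 772 = \left(\frac{99}{10} + \left(- \frac{3}{5} + \frac{3}{23}\right)\right) 772 = \left(\frac{99}{10} - \frac{54}{115}\right) 772 = \frac{2169}{230} \cdot 772 = \frac{837234}{115}$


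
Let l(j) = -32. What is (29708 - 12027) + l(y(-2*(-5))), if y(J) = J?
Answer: 17649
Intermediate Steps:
(29708 - 12027) + l(y(-2*(-5))) = (29708 - 12027) - 32 = 17681 - 32 = 17649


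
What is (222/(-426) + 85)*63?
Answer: 377874/71 ≈ 5322.2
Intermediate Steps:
(222/(-426) + 85)*63 = (222*(-1/426) + 85)*63 = (-37/71 + 85)*63 = (5998/71)*63 = 377874/71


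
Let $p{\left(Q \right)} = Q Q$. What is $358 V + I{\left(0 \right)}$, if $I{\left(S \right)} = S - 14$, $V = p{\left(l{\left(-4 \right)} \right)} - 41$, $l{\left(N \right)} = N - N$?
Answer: $-14692$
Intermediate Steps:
$l{\left(N \right)} = 0$
$p{\left(Q \right)} = Q^{2}$
$V = -41$ ($V = 0^{2} - 41 = 0 - 41 = -41$)
$I{\left(S \right)} = -14 + S$
$358 V + I{\left(0 \right)} = 358 \left(-41\right) + \left(-14 + 0\right) = -14678 - 14 = -14692$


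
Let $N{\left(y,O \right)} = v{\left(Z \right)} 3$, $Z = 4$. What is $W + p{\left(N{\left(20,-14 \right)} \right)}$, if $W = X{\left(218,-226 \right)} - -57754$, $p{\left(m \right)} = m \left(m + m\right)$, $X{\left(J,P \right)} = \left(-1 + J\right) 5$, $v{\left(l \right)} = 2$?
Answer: $58911$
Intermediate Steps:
$X{\left(J,P \right)} = -5 + 5 J$
$N{\left(y,O \right)} = 6$ ($N{\left(y,O \right)} = 2 \cdot 3 = 6$)
$p{\left(m \right)} = 2 m^{2}$ ($p{\left(m \right)} = m 2 m = 2 m^{2}$)
$W = 58839$ ($W = \left(-5 + 5 \cdot 218\right) - -57754 = \left(-5 + 1090\right) + 57754 = 1085 + 57754 = 58839$)
$W + p{\left(N{\left(20,-14 \right)} \right)} = 58839 + 2 \cdot 6^{2} = 58839 + 2 \cdot 36 = 58839 + 72 = 58911$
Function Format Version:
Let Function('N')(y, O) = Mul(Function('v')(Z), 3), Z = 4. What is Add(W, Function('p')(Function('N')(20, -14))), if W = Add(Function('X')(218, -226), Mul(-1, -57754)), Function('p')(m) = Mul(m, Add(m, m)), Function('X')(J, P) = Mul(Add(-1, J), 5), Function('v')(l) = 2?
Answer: 58911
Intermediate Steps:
Function('X')(J, P) = Add(-5, Mul(5, J))
Function('N')(y, O) = 6 (Function('N')(y, O) = Mul(2, 3) = 6)
Function('p')(m) = Mul(2, Pow(m, 2)) (Function('p')(m) = Mul(m, Mul(2, m)) = Mul(2, Pow(m, 2)))
W = 58839 (W = Add(Add(-5, Mul(5, 218)), Mul(-1, -57754)) = Add(Add(-5, 1090), 57754) = Add(1085, 57754) = 58839)
Add(W, Function('p')(Function('N')(20, -14))) = Add(58839, Mul(2, Pow(6, 2))) = Add(58839, Mul(2, 36)) = Add(58839, 72) = 58911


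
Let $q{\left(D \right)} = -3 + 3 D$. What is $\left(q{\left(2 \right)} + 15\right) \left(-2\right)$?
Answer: $-36$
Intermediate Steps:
$\left(q{\left(2 \right)} + 15\right) \left(-2\right) = \left(\left(-3 + 3 \cdot 2\right) + 15\right) \left(-2\right) = \left(\left(-3 + 6\right) + 15\right) \left(-2\right) = \left(3 + 15\right) \left(-2\right) = 18 \left(-2\right) = -36$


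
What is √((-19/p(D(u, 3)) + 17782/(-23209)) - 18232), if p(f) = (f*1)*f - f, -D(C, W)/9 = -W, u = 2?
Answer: I*√537771495555980322/5430906 ≈ 135.03*I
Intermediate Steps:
D(C, W) = 9*W (D(C, W) = -(-9)*W = 9*W)
p(f) = f² - f (p(f) = f*f - f = f² - f)
√((-19/p(D(u, 3)) + 17782/(-23209)) - 18232) = √((-19*1/(27*(-1 + 9*3)) + 17782/(-23209)) - 18232) = √((-19*1/(27*(-1 + 27)) + 17782*(-1/23209)) - 18232) = √((-19/(27*26) - 17782/23209) - 18232) = √((-19/702 - 17782/23209) - 18232) = √(-12923935/16292718 - 18232) = √(-297061758511/16292718) = I*√537771495555980322/5430906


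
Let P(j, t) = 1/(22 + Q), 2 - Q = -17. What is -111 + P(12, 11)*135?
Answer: -4416/41 ≈ -107.71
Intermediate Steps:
Q = 19 (Q = 2 - 1*(-17) = 2 + 17 = 19)
P(j, t) = 1/41 (P(j, t) = 1/(22 + 19) = 1/41)
-111 + P(12, 11)*135 = -111 + (1/41)*135 = -111 + 135/41 = -4416/41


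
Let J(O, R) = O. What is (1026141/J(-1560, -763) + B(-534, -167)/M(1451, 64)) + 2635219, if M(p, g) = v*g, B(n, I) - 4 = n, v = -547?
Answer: 2997498387829/1137760 ≈ 2.6346e+6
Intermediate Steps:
B(n, I) = 4 + n
M(p, g) = -547*g
(1026141/J(-1560, -763) + B(-534, -167)/M(1451, 64)) + 2635219 = (1026141/(-1560) + (4 - 534)/((-547*64))) + 2635219 = (1026141*(-1/1560) - 530/(-35008)) + 2635219 = (-342047/520 - 530*(-1/35008)) + 2635219 = (-342047/520 + 265/17504) + 2635219 = -748381611/1137760 + 2635219 = 2997498387829/1137760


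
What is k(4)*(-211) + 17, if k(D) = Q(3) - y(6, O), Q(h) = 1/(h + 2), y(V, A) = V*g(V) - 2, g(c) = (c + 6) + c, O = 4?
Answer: 111704/5 ≈ 22341.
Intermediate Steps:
g(c) = 6 + 2*c (g(c) = (6 + c) + c = 6 + 2*c)
y(V, A) = -2 + V*(6 + 2*V) (y(V, A) = V*(6 + 2*V) - 2 = -2 + V*(6 + 2*V))
Q(h) = 1/(2 + h)
k(D) = -529/5 (k(D) = 1/(2 + 3) - (-2 + 2*6*(3 + 6)) = 1/5 - (-2 + 2*6*9) = ⅕ - (-2 + 108) = ⅕ - 1*106 = ⅕ - 106 = -529/5)
k(4)*(-211) + 17 = -529/5*(-211) + 17 = 111619/5 + 17 = 111704/5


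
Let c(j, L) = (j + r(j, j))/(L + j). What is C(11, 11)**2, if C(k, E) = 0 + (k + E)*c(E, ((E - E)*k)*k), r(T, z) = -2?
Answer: 324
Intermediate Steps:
c(j, L) = (-2 + j)/(L + j) (c(j, L) = (j - 2)/(L + j) = (-2 + j)/(L + j))
C(k, E) = (-2 + E)*(E + k)/E (C(k, E) = 0 + (k + E)*((-2 + E)/(((E - E)*k)*k + E)) = 0 + (E + k)*((-2 + E)/((0*k)*k + E)) = 0 + (E + k)*((-2 + E)/(0*k + E)) = 0 + (E + k)*((-2 + E)/(0 + E)) = 0 + (E + k)*((-2 + E)/E) = 0 + (-2 + E)*(E + k)/E = (-2 + E)*(E + k)/E)
C(11, 11)**2 = ((-2 + 11)*(11 + 11)/11)**2 = ((1/11)*9*22)**2 = 18**2 = 324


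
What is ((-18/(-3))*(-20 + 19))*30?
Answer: -180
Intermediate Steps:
((-18/(-3))*(-20 + 19))*30 = (-18*(-1/3)*(-1))*30 = (6*(-1))*30 = -6*30 = -180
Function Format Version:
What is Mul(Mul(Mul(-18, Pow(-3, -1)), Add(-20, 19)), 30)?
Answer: -180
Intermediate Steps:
Mul(Mul(Mul(-18, Pow(-3, -1)), Add(-20, 19)), 30) = Mul(Mul(Mul(-18, Rational(-1, 3)), -1), 30) = Mul(Mul(6, -1), 30) = Mul(-6, 30) = -180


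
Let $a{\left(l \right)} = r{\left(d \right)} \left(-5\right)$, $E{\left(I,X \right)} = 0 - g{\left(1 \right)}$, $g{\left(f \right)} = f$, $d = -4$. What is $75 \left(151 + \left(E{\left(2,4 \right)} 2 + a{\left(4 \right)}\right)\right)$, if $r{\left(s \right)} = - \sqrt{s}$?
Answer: $11175 + 750 i \approx 11175.0 + 750.0 i$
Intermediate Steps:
$E{\left(I,X \right)} = -1$ ($E{\left(I,X \right)} = 0 - 1 = -1$)
$a{\left(l \right)} = 10 i$ ($a{\left(l \right)} = - \sqrt{-4} \left(-5\right) = - 2 i \left(-5\right) = 10 i$)
$75 \left(151 + \left(E{\left(2,4 \right)} 2 + a{\left(4 \right)}\right)\right) = 75 \left(151 + \left(\left(-1\right) 2 + 10 i\right)\right) = 75 \left(151 - \left(2 - 10 i\right)\right) = 75 \left(149 + 10 i\right) = 11175 + 750 i$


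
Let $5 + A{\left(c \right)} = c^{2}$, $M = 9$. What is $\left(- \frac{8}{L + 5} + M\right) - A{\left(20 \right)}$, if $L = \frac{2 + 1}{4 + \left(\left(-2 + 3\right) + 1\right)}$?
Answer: $- \frac{4262}{11} \approx -387.45$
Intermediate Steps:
$A{\left(c \right)} = -5 + c^{2}$
$L = \frac{1}{2}$ ($L = \frac{3}{4 + \left(1 + 1\right)} = \frac{3}{4 + 2} = \frac{3}{6} = 3 \cdot \frac{1}{6} = \frac{1}{2} \approx 0.5$)
$\left(- \frac{8}{L + 5} + M\right) - A{\left(20 \right)} = \left(- \frac{8}{\frac{1}{2} + 5} + 9\right) - \left(-5 + 20^{2}\right) = \left(- \frac{8}{\frac{11}{2}} + 9\right) - \left(-5 + 400\right) = \left(\left(-8\right) \frac{2}{11} + 9\right) - 395 = \left(- \frac{16}{11} + 9\right) - 395 = \frac{83}{11} - 395 = - \frac{4262}{11}$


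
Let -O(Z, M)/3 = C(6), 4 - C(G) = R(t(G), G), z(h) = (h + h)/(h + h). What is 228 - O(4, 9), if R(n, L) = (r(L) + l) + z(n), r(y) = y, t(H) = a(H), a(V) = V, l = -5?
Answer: 234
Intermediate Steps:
t(H) = H
z(h) = 1 (z(h) = (2*h)/((2*h)) = (2*h)*(1/(2*h)) = 1)
R(n, L) = -4 + L (R(n, L) = (L - 5) + 1 = (-5 + L) + 1 = -4 + L)
C(G) = 8 - G (C(G) = 4 - (-4 + G) = 4 + (4 - G) = 8 - G)
O(Z, M) = -6 (O(Z, M) = -3*(8 - 1*6) = -3*(8 - 6) = -3*2 = -6)
228 - O(4, 9) = 228 - 1*(-6) = 228 + 6 = 234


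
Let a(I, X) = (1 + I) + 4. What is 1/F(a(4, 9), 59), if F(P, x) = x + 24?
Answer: 1/83 ≈ 0.012048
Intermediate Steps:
a(I, X) = 5 + I
F(P, x) = 24 + x
1/F(a(4, 9), 59) = 1/(24 + 59) = 1/83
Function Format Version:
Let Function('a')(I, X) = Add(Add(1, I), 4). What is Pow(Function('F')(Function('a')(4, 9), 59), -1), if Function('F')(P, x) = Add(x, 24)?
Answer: Rational(1, 83) ≈ 0.012048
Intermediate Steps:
Function('a')(I, X) = Add(5, I)
Function('F')(P, x) = Add(24, x)
Pow(Function('F')(Function('a')(4, 9), 59), -1) = Pow(Add(24, 59), -1) = Pow(83, -1) = Rational(1, 83)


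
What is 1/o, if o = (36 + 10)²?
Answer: 1/2116 ≈ 0.00047259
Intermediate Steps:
o = 2116 (o = 46² = 2116)
1/o = 1/2116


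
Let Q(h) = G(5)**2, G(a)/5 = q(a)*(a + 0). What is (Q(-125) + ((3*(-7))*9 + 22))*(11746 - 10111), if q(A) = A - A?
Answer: -273045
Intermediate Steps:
q(A) = 0
G(a) = 0 (G(a) = 5*(0*(a + 0)) = 5*(0*a) = 5*0 = 0)
Q(h) = 0 (Q(h) = 0**2 = 0)
(Q(-125) + ((3*(-7))*9 + 22))*(11746 - 10111) = (0 + ((3*(-7))*9 + 22))*(11746 - 10111) = (0 + (-21*9 + 22))*1635 = (0 + (-189 + 22))*1635 = (0 - 167)*1635 = -167*1635 = -273045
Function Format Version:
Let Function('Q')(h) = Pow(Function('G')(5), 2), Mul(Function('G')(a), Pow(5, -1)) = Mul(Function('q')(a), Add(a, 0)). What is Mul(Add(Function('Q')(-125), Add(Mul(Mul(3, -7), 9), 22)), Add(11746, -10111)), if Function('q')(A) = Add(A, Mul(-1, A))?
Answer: -273045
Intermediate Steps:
Function('q')(A) = 0
Function('G')(a) = 0 (Function('G')(a) = Mul(5, Mul(0, Add(a, 0))) = Mul(5, Mul(0, a)) = Mul(5, 0) = 0)
Function('Q')(h) = 0 (Function('Q')(h) = Pow(0, 2) = 0)
Mul(Add(Function('Q')(-125), Add(Mul(Mul(3, -7), 9), 22)), Add(11746, -10111)) = Mul(Add(0, Add(Mul(Mul(3, -7), 9), 22)), Add(11746, -10111)) = Mul(Add(0, Add(Mul(-21, 9), 22)), 1635) = Mul(Add(0, Add(-189, 22)), 1635) = Mul(Add(0, -167), 1635) = Mul(-167, 1635) = -273045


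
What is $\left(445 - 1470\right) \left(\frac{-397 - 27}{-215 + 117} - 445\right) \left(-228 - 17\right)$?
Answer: $-110664125$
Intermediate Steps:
$\left(445 - 1470\right) \left(\frac{-397 - 27}{-215 + 117} - 445\right) \left(-228 - 17\right) = - 1025 \left(- \frac{424}{-98} - 445\right) \left(-245\right) = - 1025 \left(\left(-424\right) \left(- \frac{1}{98}\right) - 445\right) \left(-245\right) = - 1025 \left(\frac{212}{49} - 445\right) \left(-245\right) = - 1025 \left(\left(- \frac{21593}{49}\right) \left(-245\right)\right) = \left(-1025\right) 107965 = -110664125$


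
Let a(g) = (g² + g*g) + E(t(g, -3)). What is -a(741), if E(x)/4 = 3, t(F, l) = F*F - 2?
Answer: -1098174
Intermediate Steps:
t(F, l) = -2 + F² (t(F, l) = F² - 2 = -2 + F²)
E(x) = 12 (E(x) = 4*3 = 12)
a(g) = 12 + 2*g² (a(g) = (g² + g*g) + 12 = (g² + g²) + 12 = 2*g² + 12 = 12 + 2*g²)
-a(741) = -(12 + 2*741²) = -(12 + 2*549081) = -(12 + 1098162) = -1*1098174 = -1098174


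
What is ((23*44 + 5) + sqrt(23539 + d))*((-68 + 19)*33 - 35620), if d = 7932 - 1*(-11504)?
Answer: -37870029 - 558555*sqrt(191) ≈ -4.5589e+7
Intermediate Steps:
d = 19436 (d = 7932 + 11504 = 19436)
((23*44 + 5) + sqrt(23539 + d))*((-68 + 19)*33 - 35620) = ((23*44 + 5) + sqrt(23539 + 19436))*((-68 + 19)*33 - 35620) = ((1012 + 5) + sqrt(42975))*(-49*33 - 35620) = (1017 + 15*sqrt(191))*(-1617 - 35620) = (1017 + 15*sqrt(191))*(-37237) = -37870029 - 558555*sqrt(191)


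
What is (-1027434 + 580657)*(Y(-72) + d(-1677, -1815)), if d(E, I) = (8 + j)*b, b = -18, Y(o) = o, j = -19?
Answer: -56293902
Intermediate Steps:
d(E, I) = 198 (d(E, I) = (8 - 19)*(-18) = -11*(-18) = 198)
(-1027434 + 580657)*(Y(-72) + d(-1677, -1815)) = (-1027434 + 580657)*(-72 + 198) = -446777*126 = -56293902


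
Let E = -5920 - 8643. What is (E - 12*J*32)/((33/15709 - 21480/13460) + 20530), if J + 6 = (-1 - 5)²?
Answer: -275753571031/217029533953 ≈ -1.2706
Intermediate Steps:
J = 30 (J = -6 + (-1 - 5)² = -6 + (-6)² = -6 + 36 = 30)
E = -14563
(E - 12*J*32)/((33/15709 - 21480/13460) + 20530) = (-14563 - 12*30*32)/((33/15709 - 21480/13460) + 20530) = (-14563 - 360*32)/((33*(1/15709) - 21480*1/13460) + 20530) = (-14563 - 11520)/((33/15709 - 1074/673) + 20530) = -26083/(-16849257/10572157 + 20530) = -26083/217029533953/10572157 = -26083*10572157/217029533953 = -275753571031/217029533953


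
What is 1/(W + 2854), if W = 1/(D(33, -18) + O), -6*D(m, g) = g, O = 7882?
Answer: 7885/22503791 ≈ 0.00035039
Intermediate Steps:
D(m, g) = -g/6
W = 1/7885 (W = 1/(-⅙*(-18) + 7882) = 1/(3 + 7882) = 1/7885 ≈ 0.00012682)
1/(W + 2854) = 1/(1/7885 + 2854) = 1/(22503791/7885) = 7885/22503791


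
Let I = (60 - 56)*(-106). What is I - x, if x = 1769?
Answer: -2193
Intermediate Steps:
I = -424 (I = 4*(-106) = -424)
I - x = -424 - 1*1769 = -424 - 1769 = -2193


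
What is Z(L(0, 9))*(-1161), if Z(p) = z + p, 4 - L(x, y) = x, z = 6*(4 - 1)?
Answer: -25542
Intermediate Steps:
z = 18 (z = 6*3 = 18)
L(x, y) = 4 - x
Z(p) = 18 + p
Z(L(0, 9))*(-1161) = (18 + (4 - 1*0))*(-1161) = (18 + (4 + 0))*(-1161) = (18 + 4)*(-1161) = 22*(-1161) = -25542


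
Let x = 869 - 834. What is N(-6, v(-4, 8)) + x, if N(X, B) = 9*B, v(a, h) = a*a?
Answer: 179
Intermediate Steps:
v(a, h) = a²
x = 35
N(-6, v(-4, 8)) + x = 9*(-4)² + 35 = 9*16 + 35 = 144 + 35 = 179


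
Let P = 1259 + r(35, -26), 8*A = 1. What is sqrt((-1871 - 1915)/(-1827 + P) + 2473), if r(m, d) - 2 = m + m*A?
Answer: sqrt(44021792881)/4213 ≈ 49.802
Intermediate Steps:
A = 1/8 (A = (1/8)*1 = 1/8 ≈ 0.12500)
r(m, d) = 2 + 9*m/8 (r(m, d) = 2 + (m + m*(1/8)) = 2 + (m + m/8) = 2 + 9*m/8)
P = 10403/8 (P = 1259 + (2 + (9/8)*35) = 1259 + (2 + 315/8) = 1259 + 331/8 = 10403/8 ≈ 1300.4)
sqrt((-1871 - 1915)/(-1827 + P) + 2473) = sqrt((-1871 - 1915)/(-1827 + 10403/8) + 2473) = sqrt(-3786/(-4213/8) + 2473) = sqrt(-3786*(-8/4213) + 2473) = sqrt(30288/4213 + 2473) = sqrt(10449037/4213) = sqrt(44021792881)/4213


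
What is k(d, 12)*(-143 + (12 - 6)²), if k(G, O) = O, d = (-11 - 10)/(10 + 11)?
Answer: -1284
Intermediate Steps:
d = -1 (d = -21/21 = -21*1/21 = -1)
k(d, 12)*(-143 + (12 - 6)²) = 12*(-143 + (12 - 6)²) = 12*(-143 + 6²) = 12*(-143 + 36) = 12*(-107) = -1284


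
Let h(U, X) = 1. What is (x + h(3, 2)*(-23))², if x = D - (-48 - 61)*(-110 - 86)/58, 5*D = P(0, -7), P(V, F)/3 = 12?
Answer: 3102601401/21025 ≈ 1.4757e+5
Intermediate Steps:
P(V, F) = 36 (P(V, F) = 3*12 = 36)
D = 36/5 (D = (⅕)*36 = 36/5 ≈ 7.2000)
x = -52366/145 (x = 36/5 - (-48 - 61)*(-110 - 86)/58 = 36/5 - (-109*(-196))/58 = 36/5 - 21364/58 = 36/5 - 1*10682/29 = 36/5 - 10682/29 = -52366/145 ≈ -361.15)
(x + h(3, 2)*(-23))² = (-52366/145 + 1*(-23))² = (-52366/145 - 23)² = (-55701/145)² = 3102601401/21025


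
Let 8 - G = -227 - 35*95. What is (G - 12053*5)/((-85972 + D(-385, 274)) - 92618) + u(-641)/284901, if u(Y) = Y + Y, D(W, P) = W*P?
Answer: 3158224129/16186935216 ≈ 0.19511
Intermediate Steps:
G = 3560 (G = 8 - (-227 - 35*95) = 8 - (-227 - 3325) = 8 - 1*(-3552) = 8 + 3552 = 3560)
D(W, P) = P*W
u(Y) = 2*Y
(G - 12053*5)/((-85972 + D(-385, 274)) - 92618) + u(-641)/284901 = (3560 - 12053*5)/((-85972 + 274*(-385)) - 92618) + (2*(-641))/284901 = (3560 - 60265)/((-85972 - 105490) - 92618) - 1282*1/284901 = -56705/(-191462 - 92618) - 1282/284901 = -56705/(-284080) - 1282/284901 = -56705*(-1/284080) - 1282/284901 = 11341/56816 - 1282/284901 = 3158224129/16186935216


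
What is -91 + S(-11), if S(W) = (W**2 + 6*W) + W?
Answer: -47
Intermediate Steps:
S(W) = W**2 + 7*W
-91 + S(-11) = -91 - 11*(7 - 11) = -91 - 11*(-4) = -91 + 44 = -47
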